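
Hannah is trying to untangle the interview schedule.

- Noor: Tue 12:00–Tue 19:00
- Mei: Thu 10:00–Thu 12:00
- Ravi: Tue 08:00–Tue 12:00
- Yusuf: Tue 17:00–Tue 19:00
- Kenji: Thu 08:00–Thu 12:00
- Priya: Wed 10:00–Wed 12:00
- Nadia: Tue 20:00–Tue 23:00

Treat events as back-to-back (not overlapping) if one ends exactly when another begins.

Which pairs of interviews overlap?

Kenji & Mei, Noor & Yusuf

Sorted by start: Ravi, Noor, Yusuf, Nadia, Priya, Kenji, Mei.
Noor starts exactly when Ravi ends (back-to-back, no overlap), so Ravi has no further overlaps.
Yusuf starts before Noor ends → Noor and Yusuf overlap.
Nadia starts after Noor ends, so Noor has no further overlaps.
Nadia starts after Yusuf ends, so Yusuf has no further overlaps.
Priya starts after Nadia ends, so Nadia has no further overlaps.
Kenji starts after Priya ends, so Priya has no further overlaps.
Mei starts before Kenji ends → Kenji and Mei overlap.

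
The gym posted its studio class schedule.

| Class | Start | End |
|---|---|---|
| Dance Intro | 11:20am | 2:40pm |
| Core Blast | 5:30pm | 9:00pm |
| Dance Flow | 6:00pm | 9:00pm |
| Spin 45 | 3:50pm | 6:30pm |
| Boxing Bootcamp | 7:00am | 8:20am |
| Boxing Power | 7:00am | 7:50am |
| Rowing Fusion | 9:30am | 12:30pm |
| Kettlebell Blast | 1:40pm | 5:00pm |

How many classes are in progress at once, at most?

3

Walk through starts and ends in time order (an end at T is processed before a start at T):
7:00am start Boxing Bootcamp → 1
7:00am start Boxing Power → 2
7:50am end Boxing Power → 1
8:20am end Boxing Bootcamp → 0
9:30am start Rowing Fusion → 1
11:20am start Dance Intro → 2
12:30pm end Rowing Fusion → 1
1:40pm start Kettlebell Blast → 2
2:40pm end Dance Intro → 1
3:50pm start Spin 45 → 2
5:00pm end Kettlebell Blast → 1
5:30pm start Core Blast → 2
6:00pm start Dance Flow → 3
6:30pm end Spin 45 → 2
9:00pm end Core Blast → 1
9:00pm end Dance Flow → 0
Peak is 3, at 6:00pm (Core Blast, Dance Flow, Spin 45).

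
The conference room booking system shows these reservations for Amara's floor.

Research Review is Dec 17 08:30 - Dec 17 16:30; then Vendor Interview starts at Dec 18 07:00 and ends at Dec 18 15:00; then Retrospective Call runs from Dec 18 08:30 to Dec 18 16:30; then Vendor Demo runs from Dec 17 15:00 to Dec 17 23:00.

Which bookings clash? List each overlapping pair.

Check each pair: they overlap iff neither finishes before the other starts.
Sorted by start: Research Review, Vendor Demo, Vendor Interview, Retrospective Call.
Vendor Demo starts before Research Review ends → Research Review and Vendor Demo overlap.
Vendor Interview starts after Research Review ends; Research Review is clear from here.
Vendor Interview starts after Vendor Demo ends; Vendor Demo is clear from here.
Retrospective Call starts before Vendor Interview ends → Vendor Interview and Retrospective Call overlap.

Research Review & Vendor Demo, Retrospective Call & Vendor Interview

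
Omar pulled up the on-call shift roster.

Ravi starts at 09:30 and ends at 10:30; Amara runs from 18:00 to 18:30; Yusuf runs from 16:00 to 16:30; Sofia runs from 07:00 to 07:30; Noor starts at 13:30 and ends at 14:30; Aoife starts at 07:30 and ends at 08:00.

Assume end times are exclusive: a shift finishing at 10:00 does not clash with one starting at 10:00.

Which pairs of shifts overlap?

Sorted by start: Sofia, Aoife, Ravi, Noor, Yusuf, Amara.
Aoife starts exactly when Sofia ends (back-to-back, no overlap), so nothing later overlaps Sofia either.
Ravi starts after Aoife ends, so nothing later overlaps Aoife either.
Noor starts after Ravi ends, so nothing later overlaps Ravi either.
Yusuf starts after Noor ends, so nothing later overlaps Noor either.
Amara starts after Yusuf ends.

none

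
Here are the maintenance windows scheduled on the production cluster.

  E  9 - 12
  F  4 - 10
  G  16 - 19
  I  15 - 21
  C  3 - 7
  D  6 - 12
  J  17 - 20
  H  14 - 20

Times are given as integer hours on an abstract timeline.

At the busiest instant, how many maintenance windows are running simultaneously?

Walk through starts and ends in time order (an end at T is processed before a start at T):
3 start C → 1
4 start F → 2
6 start D → 3
7 end C → 2
9 start E → 3
10 end F → 2
12 end D → 1
12 end E → 0
14 start H → 1
15 start I → 2
16 start G → 3
17 start J → 4
19 end G → 3
20 end H → 2
20 end J → 1
21 end I → 0
Peak is 4, at 17 (G, H, I, J).

4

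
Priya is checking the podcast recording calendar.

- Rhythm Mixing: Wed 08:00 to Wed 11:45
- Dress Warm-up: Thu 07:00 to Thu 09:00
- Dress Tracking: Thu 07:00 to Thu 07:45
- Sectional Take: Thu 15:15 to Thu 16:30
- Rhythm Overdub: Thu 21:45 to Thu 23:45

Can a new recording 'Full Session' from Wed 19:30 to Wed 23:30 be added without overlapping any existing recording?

Rhythm Mixing: ends Wed 11:45 at or before Full Session starts Wed 19:30 → clear.
Dress Warm-up: starts Thu 07:00 at or after Full Session ends Wed 23:30 → clear.
Dress Tracking: starts Thu 07:00 at or after Full Session ends Wed 23:30 → clear.
Sectional Take: starts Thu 15:15 at or after Full Session ends Wed 23:30 → clear.
Rhythm Overdub: starts Thu 21:45 at or after Full Session ends Wed 23:30 → clear.

Yes — the slot is free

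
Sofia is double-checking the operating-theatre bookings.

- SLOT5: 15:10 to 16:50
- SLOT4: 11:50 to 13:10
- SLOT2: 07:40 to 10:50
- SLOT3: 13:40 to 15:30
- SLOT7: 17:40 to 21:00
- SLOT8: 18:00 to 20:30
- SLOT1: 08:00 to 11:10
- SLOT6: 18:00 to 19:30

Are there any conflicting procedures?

Yes

Two intervals overlap when each starts before the other ends.
Sorted by start: SLOT2, SLOT1, SLOT4, SLOT3, SLOT5, SLOT7, SLOT6, SLOT8.
SLOT1 starts before SLOT2 ends → SLOT2 and SLOT1 overlap.
That's a conflict, so the schedule is not conflict-free.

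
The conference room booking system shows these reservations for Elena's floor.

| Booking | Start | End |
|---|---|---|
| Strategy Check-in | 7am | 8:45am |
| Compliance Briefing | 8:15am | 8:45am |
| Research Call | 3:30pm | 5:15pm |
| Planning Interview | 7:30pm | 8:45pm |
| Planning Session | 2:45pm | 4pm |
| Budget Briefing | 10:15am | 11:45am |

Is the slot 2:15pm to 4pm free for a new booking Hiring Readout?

Strategy Check-in: ends 8:45am at or before Hiring Readout starts 2:15pm → clear.
Compliance Briefing: ends 8:45am at or before Hiring Readout starts 2:15pm → clear.
Budget Briefing: ends 11:45am at or before Hiring Readout starts 2:15pm → clear.
Planning Session: starts 2:45pm before Hiring Readout ends 4pm, and ends 4pm after Hiring Readout starts 2:15pm → overlap.
Research Call: starts 3:30pm before Hiring Readout ends 4pm, and ends 5:15pm after Hiring Readout starts 2:15pm → overlap.
Planning Interview: starts 7:30pm at or after Hiring Readout ends 4pm → clear.
Hiring Readout overlaps Research Call, Planning Session.

No — it overlaps Planning Session, Research Call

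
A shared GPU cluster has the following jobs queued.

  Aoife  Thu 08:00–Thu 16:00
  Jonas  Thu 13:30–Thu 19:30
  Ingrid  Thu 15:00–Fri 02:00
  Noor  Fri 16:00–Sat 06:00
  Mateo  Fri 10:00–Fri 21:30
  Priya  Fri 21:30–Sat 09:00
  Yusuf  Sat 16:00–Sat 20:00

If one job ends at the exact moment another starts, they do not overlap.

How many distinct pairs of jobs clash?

Two intervals overlap when each starts before the other ends.
Sorted by start: Aoife, Jonas, Ingrid, Mateo, Noor, Priya, Yusuf.
Jonas starts before Aoife ends → Aoife and Jonas overlap.
Ingrid starts before Aoife ends → Aoife and Ingrid overlap.
Mateo starts after Aoife ends, so nothing later overlaps Aoife either.
Ingrid starts before Jonas ends → Jonas and Ingrid overlap.
Mateo starts after Jonas ends, so nothing later overlaps Jonas either.
Mateo starts after Ingrid ends, so nothing later overlaps Ingrid either.
Noor starts before Mateo ends → Mateo and Noor overlap.
Priya starts exactly when Mateo ends (back-to-back, no overlap), so nothing later overlaps Mateo either.
Priya starts before Noor ends → Noor and Priya overlap.
Yusuf starts after Noor ends.
Yusuf starts after Priya ends.
Overlapping pairs: Aoife & Ingrid, Aoife & Jonas, Ingrid & Jonas, Mateo & Noor, Noor & Priya — 5 in total.

5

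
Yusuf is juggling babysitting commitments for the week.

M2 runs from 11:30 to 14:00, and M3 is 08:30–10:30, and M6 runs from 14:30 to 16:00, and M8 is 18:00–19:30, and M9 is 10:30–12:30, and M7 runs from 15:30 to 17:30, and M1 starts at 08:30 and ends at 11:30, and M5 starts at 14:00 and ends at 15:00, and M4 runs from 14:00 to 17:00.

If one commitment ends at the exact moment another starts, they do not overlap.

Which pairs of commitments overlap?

Two intervals overlap when each starts before the other ends.
Sorted by start: M1, M3, M9, M2, M4, M5, M6, M7, M8.
M3 starts before M1 ends → M1 and M3 overlap.
M9 starts before M1 ends → M1 and M9 overlap.
M2 starts exactly when M1 ends (back-to-back, no overlap), so nothing later overlaps M1 either.
M9 starts exactly when M3 ends (back-to-back, no overlap), so nothing later overlaps M3 either.
M2 starts before M9 ends → M9 and M2 overlap.
M4 starts after M9 ends, so nothing later overlaps M9 either.
M4 starts exactly when M2 ends (back-to-back, no overlap), so nothing later overlaps M2 either.
M5 starts before M4 ends → M4 and M5 overlap.
M6 starts before M4 ends → M4 and M6 overlap.
M7 starts before M4 ends → M4 and M7 overlap.
M8 starts after M4 ends.
M6 starts before M5 ends → M5 and M6 overlap.
M7 starts after M5 ends, so nothing later overlaps M5 either.
M7 starts before M6 ends → M6 and M7 overlap.
M8 starts after M6 ends.
M8 starts after M7 ends.

M1 & M3, M1 & M9, M2 & M9, M4 & M5, M4 & M6, M4 & M7, M5 & M6, M6 & M7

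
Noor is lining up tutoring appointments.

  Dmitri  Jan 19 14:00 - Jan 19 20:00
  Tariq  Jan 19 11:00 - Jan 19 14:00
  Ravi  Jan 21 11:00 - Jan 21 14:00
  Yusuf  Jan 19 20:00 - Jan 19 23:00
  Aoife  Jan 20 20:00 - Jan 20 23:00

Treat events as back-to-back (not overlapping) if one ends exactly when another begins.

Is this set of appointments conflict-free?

Yes

Sorted by start: Tariq, Dmitri, Yusuf, Aoife, Ravi.
Dmitri starts exactly when Tariq ends (back-to-back, no overlap); Tariq is clear from here.
Yusuf starts exactly when Dmitri ends (back-to-back, no overlap); Dmitri is clear from here.
Aoife starts after Yusuf ends; Yusuf is clear from here.
Ravi starts after Aoife ends.
Every pair is clear; the schedule has no overlaps.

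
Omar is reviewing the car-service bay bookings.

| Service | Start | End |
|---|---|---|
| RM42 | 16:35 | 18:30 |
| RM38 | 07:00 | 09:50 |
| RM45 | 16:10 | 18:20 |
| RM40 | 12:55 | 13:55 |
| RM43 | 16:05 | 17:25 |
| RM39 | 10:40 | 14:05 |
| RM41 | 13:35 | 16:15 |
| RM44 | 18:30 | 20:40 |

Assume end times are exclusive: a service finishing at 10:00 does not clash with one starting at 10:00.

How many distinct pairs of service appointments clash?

8

Two intervals overlap when each starts before the other ends.
Sorted by start: RM38, RM39, RM40, RM41, RM43, RM45, RM42, RM44.
RM39 starts after RM38 ends, so nothing later overlaps RM38 either.
RM40 starts before RM39 ends → RM39 and RM40 overlap.
RM41 starts before RM39 ends → RM39 and RM41 overlap.
RM43 starts after RM39 ends, so nothing later overlaps RM39 either.
RM41 starts before RM40 ends → RM40 and RM41 overlap.
RM43 starts after RM40 ends, so nothing later overlaps RM40 either.
RM43 starts before RM41 ends → RM41 and RM43 overlap.
RM45 starts before RM41 ends → RM41 and RM45 overlap.
RM42 starts after RM41 ends, so nothing later overlaps RM41 either.
RM45 starts before RM43 ends → RM43 and RM45 overlap.
RM42 starts before RM43 ends → RM43 and RM42 overlap.
RM44 starts after RM43 ends.
RM42 starts before RM45 ends → RM45 and RM42 overlap.
RM44 starts after RM45 ends.
RM44 starts exactly when RM42 ends (back-to-back, no overlap).
Overlapping pairs: RM39 & RM40, RM39 & RM41, RM40 & RM41, RM41 & RM43, RM41 & RM45, RM42 & RM43, RM42 & RM45, RM43 & RM45 — 8 in total.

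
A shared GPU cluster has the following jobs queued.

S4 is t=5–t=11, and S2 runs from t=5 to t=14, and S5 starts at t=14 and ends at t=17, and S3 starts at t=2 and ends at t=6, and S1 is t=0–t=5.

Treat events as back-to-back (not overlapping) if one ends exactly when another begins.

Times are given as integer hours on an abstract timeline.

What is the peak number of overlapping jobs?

3

Walk through starts and ends in time order (an end at T is processed before a start at T):
t=0 start S1 → 1
t=2 start S3 → 2
t=5 end S1 → 1
t=5 start S2 → 2
t=5 start S4 → 3
t=6 end S3 → 2
t=11 end S4 → 1
t=14 end S2 → 0
t=14 start S5 → 1
t=17 end S5 → 0
Peak is 3, at t=5 (S2, S3, S4).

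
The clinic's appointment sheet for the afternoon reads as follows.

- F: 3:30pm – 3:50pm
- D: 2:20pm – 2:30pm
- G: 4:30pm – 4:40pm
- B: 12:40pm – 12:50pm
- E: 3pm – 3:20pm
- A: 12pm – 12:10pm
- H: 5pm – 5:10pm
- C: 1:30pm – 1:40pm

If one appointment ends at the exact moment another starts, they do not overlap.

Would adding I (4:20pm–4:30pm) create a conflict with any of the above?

A: ends 12:10pm at or before I starts 4:20pm → clear.
B: ends 12:50pm at or before I starts 4:20pm → clear.
C: ends 1:40pm at or before I starts 4:20pm → clear.
D: ends 2:30pm at or before I starts 4:20pm → clear.
E: ends 3:20pm at or before I starts 4:20pm → clear.
F: ends 3:50pm at or before I starts 4:20pm → clear.
G: starts 4:30pm at or after I ends 4:30pm → clear.
H: starts 5pm at or after I ends 4:30pm → clear.

No — it doesn't clash with anything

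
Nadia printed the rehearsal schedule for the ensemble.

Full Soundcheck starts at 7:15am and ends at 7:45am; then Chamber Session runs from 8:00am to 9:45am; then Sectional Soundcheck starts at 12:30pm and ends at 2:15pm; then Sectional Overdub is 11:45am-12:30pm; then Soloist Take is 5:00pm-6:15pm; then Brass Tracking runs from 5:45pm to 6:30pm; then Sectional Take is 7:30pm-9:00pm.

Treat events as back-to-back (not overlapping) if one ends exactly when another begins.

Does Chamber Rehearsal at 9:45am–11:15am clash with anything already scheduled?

No — it doesn't clash with anything

Full Soundcheck: ends 7:45am at or before Chamber Rehearsal starts 9:45am → clear.
Chamber Session: ends 9:45am at or before Chamber Rehearsal starts 9:45am → clear.
Sectional Overdub: starts 11:45am at or after Chamber Rehearsal ends 11:15am → clear.
Sectional Soundcheck: starts 12:30pm at or after Chamber Rehearsal ends 11:15am → clear.
Soloist Take: starts 5:00pm at or after Chamber Rehearsal ends 11:15am → clear.
Brass Tracking: starts 5:45pm at or after Chamber Rehearsal ends 11:15am → clear.
Sectional Take: starts 7:30pm at or after Chamber Rehearsal ends 11:15am → clear.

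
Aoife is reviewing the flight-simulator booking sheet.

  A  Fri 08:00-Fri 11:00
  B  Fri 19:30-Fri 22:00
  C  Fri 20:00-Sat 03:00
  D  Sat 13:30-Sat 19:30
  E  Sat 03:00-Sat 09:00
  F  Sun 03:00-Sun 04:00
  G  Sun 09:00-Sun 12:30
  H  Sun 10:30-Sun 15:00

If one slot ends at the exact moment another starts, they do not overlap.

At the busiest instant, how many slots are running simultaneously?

2

Walk through starts and ends in time order (an end at T is processed before a start at T):
Fri 08:00 start A → 1
Fri 11:00 end A → 0
Fri 19:30 start B → 1
Fri 20:00 start C → 2
Fri 22:00 end B → 1
Sat 03:00 end C → 0
Sat 03:00 start E → 1
Sat 09:00 end E → 0
Sat 13:30 start D → 1
Sat 19:30 end D → 0
Sun 03:00 start F → 1
Sun 04:00 end F → 0
Sun 09:00 start G → 1
Sun 10:30 start H → 2
Sun 12:30 end G → 1
Sun 15:00 end H → 0
Peak is 2, at Fri 20:00 (B, C).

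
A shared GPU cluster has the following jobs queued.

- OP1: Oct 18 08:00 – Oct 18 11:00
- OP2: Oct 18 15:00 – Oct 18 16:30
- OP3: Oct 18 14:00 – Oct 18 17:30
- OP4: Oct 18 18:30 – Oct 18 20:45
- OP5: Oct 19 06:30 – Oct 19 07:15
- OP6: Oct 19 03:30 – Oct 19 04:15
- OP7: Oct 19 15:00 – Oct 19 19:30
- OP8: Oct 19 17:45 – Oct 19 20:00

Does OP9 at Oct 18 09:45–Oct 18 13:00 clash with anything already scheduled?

OP1: starts Oct 18 08:00 before OP9 ends Oct 18 13:00, and ends Oct 18 11:00 after OP9 starts Oct 18 09:45 → overlap.
OP3: starts Oct 18 14:00 at or after OP9 ends Oct 18 13:00 → clear.
OP2: starts Oct 18 15:00 at or after OP9 ends Oct 18 13:00 → clear.
OP4: starts Oct 18 18:30 at or after OP9 ends Oct 18 13:00 → clear.
OP6: starts Oct 19 03:30 at or after OP9 ends Oct 18 13:00 → clear.
OP5: starts Oct 19 06:30 at or after OP9 ends Oct 18 13:00 → clear.
OP7: starts Oct 19 15:00 at or after OP9 ends Oct 18 13:00 → clear.
OP8: starts Oct 19 17:45 at or after OP9 ends Oct 18 13:00 → clear.
OP9 overlaps OP1.

Yes — it overlaps OP1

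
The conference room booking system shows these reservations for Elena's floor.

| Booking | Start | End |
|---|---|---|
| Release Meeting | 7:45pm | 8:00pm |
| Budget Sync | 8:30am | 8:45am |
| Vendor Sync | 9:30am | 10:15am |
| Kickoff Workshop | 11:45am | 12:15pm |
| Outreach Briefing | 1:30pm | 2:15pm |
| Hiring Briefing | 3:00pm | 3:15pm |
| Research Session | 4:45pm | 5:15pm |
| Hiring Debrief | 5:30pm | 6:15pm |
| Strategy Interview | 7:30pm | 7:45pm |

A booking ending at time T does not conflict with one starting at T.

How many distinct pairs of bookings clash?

Check each pair: they overlap iff neither finishes before the other starts.
Sorted by start: Budget Sync, Vendor Sync, Kickoff Workshop, Outreach Briefing, Hiring Briefing, Research Session, Hiring Debrief, Strategy Interview, Release Meeting.
Vendor Sync starts after Budget Sync ends, so nothing later overlaps Budget Sync either.
Kickoff Workshop starts after Vendor Sync ends, so nothing later overlaps Vendor Sync either.
Outreach Briefing starts after Kickoff Workshop ends, so nothing later overlaps Kickoff Workshop either.
Hiring Briefing starts after Outreach Briefing ends, so nothing later overlaps Outreach Briefing either.
Research Session starts after Hiring Briefing ends, so nothing later overlaps Hiring Briefing either.
Hiring Debrief starts after Research Session ends, so nothing later overlaps Research Session either.
Strategy Interview starts after Hiring Debrief ends, so nothing later overlaps Hiring Debrief either.
Release Meeting starts exactly when Strategy Interview ends (back-to-back, no overlap).
No pair overlaps.

0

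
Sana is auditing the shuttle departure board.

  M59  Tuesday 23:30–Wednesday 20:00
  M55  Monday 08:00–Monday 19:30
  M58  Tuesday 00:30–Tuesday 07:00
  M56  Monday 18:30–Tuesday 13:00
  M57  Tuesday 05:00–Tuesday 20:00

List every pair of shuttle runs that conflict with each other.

M55 & M56, M56 & M57, M56 & M58, M57 & M58

Two intervals overlap when each starts before the other ends.
Sorted by start: M55, M56, M58, M57, M59.
M56 starts before M55 ends → M55 and M56 overlap.
M58 starts after M55 ends; M55 is clear from here.
M58 starts before M56 ends → M56 and M58 overlap.
M57 starts before M56 ends → M56 and M57 overlap.
M59 starts after M56 ends.
M57 starts before M58 ends → M58 and M57 overlap.
M59 starts after M58 ends.
M59 starts after M57 ends.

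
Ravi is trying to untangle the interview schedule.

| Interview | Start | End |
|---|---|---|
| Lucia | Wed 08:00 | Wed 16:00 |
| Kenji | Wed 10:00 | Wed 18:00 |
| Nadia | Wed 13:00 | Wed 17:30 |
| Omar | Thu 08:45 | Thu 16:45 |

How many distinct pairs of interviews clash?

Sorted by start: Lucia, Kenji, Nadia, Omar.
Kenji starts before Lucia ends → Lucia and Kenji overlap.
Nadia starts before Lucia ends → Lucia and Nadia overlap.
Omar starts after Lucia ends.
Nadia starts before Kenji ends → Kenji and Nadia overlap.
Omar starts after Kenji ends.
Omar starts after Nadia ends.
Overlapping pairs: Kenji & Lucia, Kenji & Nadia, Lucia & Nadia — 3 in total.

3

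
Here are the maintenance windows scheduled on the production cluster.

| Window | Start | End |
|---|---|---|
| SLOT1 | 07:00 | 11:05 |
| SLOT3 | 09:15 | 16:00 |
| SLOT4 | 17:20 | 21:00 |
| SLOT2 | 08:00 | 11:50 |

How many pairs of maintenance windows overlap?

3

Sorted by start: SLOT1, SLOT2, SLOT3, SLOT4.
SLOT2 starts before SLOT1 ends → SLOT1 and SLOT2 overlap.
SLOT3 starts before SLOT1 ends → SLOT1 and SLOT3 overlap.
SLOT4 starts after SLOT1 ends.
SLOT3 starts before SLOT2 ends → SLOT2 and SLOT3 overlap.
SLOT4 starts after SLOT2 ends.
SLOT4 starts after SLOT3 ends.
Overlapping pairs: SLOT1 & SLOT2, SLOT1 & SLOT3, SLOT2 & SLOT3 — 3 in total.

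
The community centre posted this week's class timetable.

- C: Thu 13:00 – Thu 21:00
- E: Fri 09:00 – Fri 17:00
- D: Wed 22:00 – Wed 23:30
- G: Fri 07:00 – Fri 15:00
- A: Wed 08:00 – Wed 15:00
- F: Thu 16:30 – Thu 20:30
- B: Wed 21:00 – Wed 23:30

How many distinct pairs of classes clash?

Sorted by start: A, B, D, C, F, G, E.
B starts after A ends, so A has no further overlaps.
D starts before B ends → B and D overlap.
C starts after B ends, so B has no further overlaps.
C starts after D ends, so D has no further overlaps.
F starts before C ends → C and F overlap.
G starts after C ends, so C has no further overlaps.
G starts after F ends, so F has no further overlaps.
E starts before G ends → G and E overlap.
Overlapping pairs: B & D, C & F, E & G — 3 in total.

3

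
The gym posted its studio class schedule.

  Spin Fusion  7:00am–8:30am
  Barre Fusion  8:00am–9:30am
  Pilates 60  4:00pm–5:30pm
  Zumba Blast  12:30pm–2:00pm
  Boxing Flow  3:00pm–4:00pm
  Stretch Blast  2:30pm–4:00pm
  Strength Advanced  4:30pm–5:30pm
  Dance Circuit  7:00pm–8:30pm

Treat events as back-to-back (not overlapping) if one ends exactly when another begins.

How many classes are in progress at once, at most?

2

Sweep the timeline, counting +1 at each start and −1 at each end (ends before starts at a tie):
7:00am start Spin Fusion → 1
8:00am start Barre Fusion → 2
8:30am end Spin Fusion → 1
9:30am end Barre Fusion → 0
12:30pm start Zumba Blast → 1
2:00pm end Zumba Blast → 0
2:30pm start Stretch Blast → 1
3:00pm start Boxing Flow → 2
4:00pm end Boxing Flow → 1
4:00pm end Stretch Blast → 0
4:00pm start Pilates 60 → 1
4:30pm start Strength Advanced → 2
5:30pm end Pilates 60 → 1
5:30pm end Strength Advanced → 0
7:00pm start Dance Circuit → 1
8:30pm end Dance Circuit → 0
Peak is 2, at 8:00am (Barre Fusion, Spin Fusion).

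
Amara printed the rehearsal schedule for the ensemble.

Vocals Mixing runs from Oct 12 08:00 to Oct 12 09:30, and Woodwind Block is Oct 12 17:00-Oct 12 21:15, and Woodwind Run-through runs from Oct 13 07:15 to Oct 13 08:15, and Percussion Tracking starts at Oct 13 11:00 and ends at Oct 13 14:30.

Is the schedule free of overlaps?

Two intervals overlap when each starts before the other ends.
Sorted by start: Vocals Mixing, Woodwind Block, Woodwind Run-through, Percussion Tracking.
Woodwind Block starts after Vocals Mixing ends, so Vocals Mixing has no further overlaps.
Woodwind Run-through starts after Woodwind Block ends, so Woodwind Block has no further overlaps.
Percussion Tracking starts after Woodwind Run-through ends.
Every pair is clear; the schedule has no overlaps.

Yes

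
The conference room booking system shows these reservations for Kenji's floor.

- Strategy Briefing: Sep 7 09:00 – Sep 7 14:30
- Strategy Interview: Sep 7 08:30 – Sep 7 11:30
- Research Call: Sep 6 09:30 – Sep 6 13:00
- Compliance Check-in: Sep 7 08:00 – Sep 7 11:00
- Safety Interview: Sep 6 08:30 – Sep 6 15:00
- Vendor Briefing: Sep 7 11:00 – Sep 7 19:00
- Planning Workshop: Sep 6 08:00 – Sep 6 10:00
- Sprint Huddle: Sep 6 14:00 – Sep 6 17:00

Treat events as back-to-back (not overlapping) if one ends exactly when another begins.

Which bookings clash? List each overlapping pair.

Compliance Check-in & Strategy Briefing, Compliance Check-in & Strategy Interview, Planning Workshop & Research Call, Planning Workshop & Safety Interview, Research Call & Safety Interview, Safety Interview & Sprint Huddle, Strategy Briefing & Strategy Interview, Strategy Briefing & Vendor Briefing, Strategy Interview & Vendor Briefing

Sorted by start: Planning Workshop, Safety Interview, Research Call, Sprint Huddle, Compliance Check-in, Strategy Interview, Strategy Briefing, Vendor Briefing.
Safety Interview starts before Planning Workshop ends → Planning Workshop and Safety Interview overlap.
Research Call starts before Planning Workshop ends → Planning Workshop and Research Call overlap.
Sprint Huddle starts after Planning Workshop ends; Planning Workshop is clear from here.
Research Call starts before Safety Interview ends → Safety Interview and Research Call overlap.
Sprint Huddle starts before Safety Interview ends → Safety Interview and Sprint Huddle overlap.
Compliance Check-in starts after Safety Interview ends; Safety Interview is clear from here.
Sprint Huddle starts after Research Call ends; Research Call is clear from here.
Compliance Check-in starts after Sprint Huddle ends; Sprint Huddle is clear from here.
Strategy Interview starts before Compliance Check-in ends → Compliance Check-in and Strategy Interview overlap.
Strategy Briefing starts before Compliance Check-in ends → Compliance Check-in and Strategy Briefing overlap.
Vendor Briefing starts exactly when Compliance Check-in ends (back-to-back, no overlap).
Strategy Briefing starts before Strategy Interview ends → Strategy Interview and Strategy Briefing overlap.
Vendor Briefing starts before Strategy Interview ends → Strategy Interview and Vendor Briefing overlap.
Vendor Briefing starts before Strategy Briefing ends → Strategy Briefing and Vendor Briefing overlap.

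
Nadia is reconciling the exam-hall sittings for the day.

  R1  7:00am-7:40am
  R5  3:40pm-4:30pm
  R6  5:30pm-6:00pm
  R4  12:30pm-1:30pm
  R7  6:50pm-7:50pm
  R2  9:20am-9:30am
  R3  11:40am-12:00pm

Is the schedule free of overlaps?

Two intervals overlap when each starts before the other ends.
Sorted by start: R1, R2, R3, R4, R5, R6, R7.
R2 starts after R1 ends — done with R1.
R3 starts after R2 ends — done with R2.
R4 starts after R3 ends — done with R3.
R5 starts after R4 ends — done with R4.
R6 starts after R5 ends — done with R5.
R7 starts after R6 ends.
Every pair is clear; the schedule has no overlaps.

Yes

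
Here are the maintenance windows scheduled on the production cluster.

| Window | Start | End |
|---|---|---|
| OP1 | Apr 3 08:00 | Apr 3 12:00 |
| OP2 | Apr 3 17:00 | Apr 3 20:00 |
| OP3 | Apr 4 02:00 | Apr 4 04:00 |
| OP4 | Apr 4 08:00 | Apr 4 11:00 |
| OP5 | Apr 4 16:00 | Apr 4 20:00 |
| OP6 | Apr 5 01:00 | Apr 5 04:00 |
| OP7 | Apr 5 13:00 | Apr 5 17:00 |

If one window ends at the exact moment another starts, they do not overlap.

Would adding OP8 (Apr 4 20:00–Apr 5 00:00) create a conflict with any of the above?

OP1: ends Apr 3 12:00 at or before OP8 starts Apr 4 20:00 → clear.
OP2: ends Apr 3 20:00 at or before OP8 starts Apr 4 20:00 → clear.
OP3: ends Apr 4 04:00 at or before OP8 starts Apr 4 20:00 → clear.
OP4: ends Apr 4 11:00 at or before OP8 starts Apr 4 20:00 → clear.
OP5: ends Apr 4 20:00 at or before OP8 starts Apr 4 20:00 → clear.
OP6: starts Apr 5 01:00 at or after OP8 ends Apr 5 00:00 → clear.
OP7: starts Apr 5 13:00 at or after OP8 ends Apr 5 00:00 → clear.

No — it doesn't clash with anything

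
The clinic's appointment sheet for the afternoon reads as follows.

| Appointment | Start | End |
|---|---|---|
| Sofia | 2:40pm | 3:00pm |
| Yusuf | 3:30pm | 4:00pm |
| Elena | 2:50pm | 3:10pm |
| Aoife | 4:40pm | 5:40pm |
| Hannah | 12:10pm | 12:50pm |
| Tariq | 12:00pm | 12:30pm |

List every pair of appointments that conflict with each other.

Sorted by start: Tariq, Hannah, Sofia, Elena, Yusuf, Aoife.
Hannah starts before Tariq ends → Tariq and Hannah overlap.
Sofia starts after Tariq ends; Tariq is clear from here.
Sofia starts after Hannah ends; Hannah is clear from here.
Elena starts before Sofia ends → Sofia and Elena overlap.
Yusuf starts after Sofia ends; Sofia is clear from here.
Yusuf starts after Elena ends; Elena is clear from here.
Aoife starts after Yusuf ends.

Elena & Sofia, Hannah & Tariq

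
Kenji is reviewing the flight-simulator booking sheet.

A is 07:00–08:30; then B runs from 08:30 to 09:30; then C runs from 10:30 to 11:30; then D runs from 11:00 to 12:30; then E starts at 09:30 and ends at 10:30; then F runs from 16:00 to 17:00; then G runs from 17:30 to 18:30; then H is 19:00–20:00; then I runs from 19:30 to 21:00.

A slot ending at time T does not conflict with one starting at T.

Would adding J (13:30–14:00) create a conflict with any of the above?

No — it doesn't clash with anything

A: ends 08:30 at or before J starts 13:30 → clear.
B: ends 09:30 at or before J starts 13:30 → clear.
E: ends 10:30 at or before J starts 13:30 → clear.
C: ends 11:30 at or before J starts 13:30 → clear.
D: ends 12:30 at or before J starts 13:30 → clear.
F: starts 16:00 at or after J ends 14:00 → clear.
G: starts 17:30 at or after J ends 14:00 → clear.
H: starts 19:00 at or after J ends 14:00 → clear.
I: starts 19:30 at or after J ends 14:00 → clear.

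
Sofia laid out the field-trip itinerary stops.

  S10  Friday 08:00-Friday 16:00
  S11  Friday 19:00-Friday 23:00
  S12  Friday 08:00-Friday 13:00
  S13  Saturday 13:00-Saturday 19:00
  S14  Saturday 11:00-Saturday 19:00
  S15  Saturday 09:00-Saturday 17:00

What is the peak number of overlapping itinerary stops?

Sort all start/end points and keep a running count:
Friday 08:00 start S10 → 1
Friday 08:00 start S12 → 2
Friday 13:00 end S12 → 1
Friday 16:00 end S10 → 0
Friday 19:00 start S11 → 1
Friday 23:00 end S11 → 0
Saturday 09:00 start S15 → 1
Saturday 11:00 start S14 → 2
Saturday 13:00 start S13 → 3
Saturday 17:00 end S15 → 2
Saturday 19:00 end S13 → 1
Saturday 19:00 end S14 → 0
Peak is 3, at Saturday 13:00 (S13, S14, S15).

3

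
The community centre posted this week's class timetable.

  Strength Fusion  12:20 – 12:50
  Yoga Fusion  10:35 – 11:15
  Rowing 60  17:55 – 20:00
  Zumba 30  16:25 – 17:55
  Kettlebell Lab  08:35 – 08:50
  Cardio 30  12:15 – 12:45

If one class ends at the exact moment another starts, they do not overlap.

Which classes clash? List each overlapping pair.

Cardio 30 & Strength Fusion

Sorted by start: Kettlebell Lab, Yoga Fusion, Cardio 30, Strength Fusion, Zumba 30, Rowing 60.
Yoga Fusion starts after Kettlebell Lab ends, so Kettlebell Lab has no further overlaps.
Cardio 30 starts after Yoga Fusion ends, so Yoga Fusion has no further overlaps.
Strength Fusion starts before Cardio 30 ends → Cardio 30 and Strength Fusion overlap.
Zumba 30 starts after Cardio 30 ends, so Cardio 30 has no further overlaps.
Zumba 30 starts after Strength Fusion ends, so Strength Fusion has no further overlaps.
Rowing 60 starts exactly when Zumba 30 ends (back-to-back, no overlap).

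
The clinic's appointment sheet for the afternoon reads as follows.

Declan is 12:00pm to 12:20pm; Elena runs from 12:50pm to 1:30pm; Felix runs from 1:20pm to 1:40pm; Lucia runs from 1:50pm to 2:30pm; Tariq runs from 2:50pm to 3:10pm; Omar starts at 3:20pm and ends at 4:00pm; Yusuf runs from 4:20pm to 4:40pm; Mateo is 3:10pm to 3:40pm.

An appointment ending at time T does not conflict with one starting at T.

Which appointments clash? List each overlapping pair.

Sorted by start: Declan, Elena, Felix, Lucia, Tariq, Mateo, Omar, Yusuf.
Elena starts after Declan ends, so nothing later overlaps Declan either.
Felix starts before Elena ends → Elena and Felix overlap.
Lucia starts after Elena ends, so nothing later overlaps Elena either.
Lucia starts after Felix ends, so nothing later overlaps Felix either.
Tariq starts after Lucia ends, so nothing later overlaps Lucia either.
Mateo starts exactly when Tariq ends (back-to-back, no overlap), so nothing later overlaps Tariq either.
Omar starts before Mateo ends → Mateo and Omar overlap.
Yusuf starts after Mateo ends.
Yusuf starts after Omar ends.

Elena & Felix, Mateo & Omar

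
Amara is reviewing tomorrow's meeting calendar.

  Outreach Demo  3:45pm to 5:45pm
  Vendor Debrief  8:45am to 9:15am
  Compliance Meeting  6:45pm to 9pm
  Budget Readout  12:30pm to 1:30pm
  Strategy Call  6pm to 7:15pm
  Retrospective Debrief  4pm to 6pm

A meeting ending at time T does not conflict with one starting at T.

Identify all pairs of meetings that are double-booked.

Check each pair: they overlap iff neither finishes before the other starts.
Sorted by start: Vendor Debrief, Budget Readout, Outreach Demo, Retrospective Debrief, Strategy Call, Compliance Meeting.
Budget Readout starts after Vendor Debrief ends, so nothing later overlaps Vendor Debrief either.
Outreach Demo starts after Budget Readout ends, so nothing later overlaps Budget Readout either.
Retrospective Debrief starts before Outreach Demo ends → Outreach Demo and Retrospective Debrief overlap.
Strategy Call starts after Outreach Demo ends, so nothing later overlaps Outreach Demo either.
Strategy Call starts exactly when Retrospective Debrief ends (back-to-back, no overlap), so nothing later overlaps Retrospective Debrief either.
Compliance Meeting starts before Strategy Call ends → Strategy Call and Compliance Meeting overlap.

Compliance Meeting & Strategy Call, Outreach Demo & Retrospective Debrief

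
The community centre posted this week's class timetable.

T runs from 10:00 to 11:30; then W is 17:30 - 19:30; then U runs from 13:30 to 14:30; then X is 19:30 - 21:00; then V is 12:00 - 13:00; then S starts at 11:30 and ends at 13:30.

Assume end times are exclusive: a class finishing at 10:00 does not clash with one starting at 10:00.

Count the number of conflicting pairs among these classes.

1

Sorted by start: T, S, V, U, W, X.
S starts exactly when T ends (back-to-back, no overlap); T is clear from here.
V starts before S ends → S and V overlap.
U starts exactly when S ends (back-to-back, no overlap); S is clear from here.
U starts after V ends; V is clear from here.
W starts after U ends; U is clear from here.
X starts exactly when W ends (back-to-back, no overlap).
Overlapping pairs: S & V — 1 in total.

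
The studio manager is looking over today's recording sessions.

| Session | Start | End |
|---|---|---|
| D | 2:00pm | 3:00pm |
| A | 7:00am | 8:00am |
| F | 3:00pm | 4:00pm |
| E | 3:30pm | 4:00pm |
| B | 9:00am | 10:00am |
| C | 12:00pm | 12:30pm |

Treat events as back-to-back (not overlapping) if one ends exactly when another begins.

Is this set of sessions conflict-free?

No

Sorted by start: A, B, C, D, F, E.
B starts after A ends — done with A.
C starts after B ends — done with B.
D starts after C ends — done with C.
F starts exactly when D ends (back-to-back, no overlap) — done with D.
E starts before F ends → F and E overlap.
That's a conflict, so the schedule is not conflict-free.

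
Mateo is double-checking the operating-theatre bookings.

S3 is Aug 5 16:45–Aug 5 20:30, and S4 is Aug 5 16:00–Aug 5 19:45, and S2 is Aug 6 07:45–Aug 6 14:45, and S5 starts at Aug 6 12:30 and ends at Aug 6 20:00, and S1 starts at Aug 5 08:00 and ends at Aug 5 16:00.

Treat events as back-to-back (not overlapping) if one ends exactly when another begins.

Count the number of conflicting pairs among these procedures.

2

Two intervals overlap when each starts before the other ends.
Sorted by start: S1, S4, S3, S2, S5.
S4 starts exactly when S1 ends (back-to-back, no overlap); S1 is clear from here.
S3 starts before S4 ends → S4 and S3 overlap.
S2 starts after S4 ends; S4 is clear from here.
S2 starts after S3 ends; S3 is clear from here.
S5 starts before S2 ends → S2 and S5 overlap.
Overlapping pairs: S2 & S5, S3 & S4 — 2 in total.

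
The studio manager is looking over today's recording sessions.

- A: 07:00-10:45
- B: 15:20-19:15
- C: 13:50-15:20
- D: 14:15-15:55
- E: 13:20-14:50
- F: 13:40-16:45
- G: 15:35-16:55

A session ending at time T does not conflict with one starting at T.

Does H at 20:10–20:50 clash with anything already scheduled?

A: ends 10:45 at or before H starts 20:10 → clear.
E: ends 14:50 at or before H starts 20:10 → clear.
F: ends 16:45 at or before H starts 20:10 → clear.
C: ends 15:20 at or before H starts 20:10 → clear.
D: ends 15:55 at or before H starts 20:10 → clear.
B: ends 19:15 at or before H starts 20:10 → clear.
G: ends 16:55 at or before H starts 20:10 → clear.

No — it doesn't clash with anything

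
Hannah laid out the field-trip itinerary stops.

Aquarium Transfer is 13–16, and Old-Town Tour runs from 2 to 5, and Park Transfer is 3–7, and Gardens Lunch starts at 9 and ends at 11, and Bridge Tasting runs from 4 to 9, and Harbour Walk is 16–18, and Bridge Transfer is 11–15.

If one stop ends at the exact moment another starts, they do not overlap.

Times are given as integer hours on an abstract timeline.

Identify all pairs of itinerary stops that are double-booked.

Sorted by start: Old-Town Tour, Park Transfer, Bridge Tasting, Gardens Lunch, Bridge Transfer, Aquarium Transfer, Harbour Walk.
Park Transfer starts before Old-Town Tour ends → Old-Town Tour and Park Transfer overlap.
Bridge Tasting starts before Old-Town Tour ends → Old-Town Tour and Bridge Tasting overlap.
Gardens Lunch starts after Old-Town Tour ends, so Old-Town Tour has no further overlaps.
Bridge Tasting starts before Park Transfer ends → Park Transfer and Bridge Tasting overlap.
Gardens Lunch starts after Park Transfer ends, so Park Transfer has no further overlaps.
Gardens Lunch starts exactly when Bridge Tasting ends (back-to-back, no overlap), so Bridge Tasting has no further overlaps.
Bridge Transfer starts exactly when Gardens Lunch ends (back-to-back, no overlap), so Gardens Lunch has no further overlaps.
Aquarium Transfer starts before Bridge Transfer ends → Bridge Transfer and Aquarium Transfer overlap.
Harbour Walk starts after Bridge Transfer ends.
Harbour Walk starts exactly when Aquarium Transfer ends (back-to-back, no overlap).

Aquarium Transfer & Bridge Transfer, Bridge Tasting & Old-Town Tour, Bridge Tasting & Park Transfer, Old-Town Tour & Park Transfer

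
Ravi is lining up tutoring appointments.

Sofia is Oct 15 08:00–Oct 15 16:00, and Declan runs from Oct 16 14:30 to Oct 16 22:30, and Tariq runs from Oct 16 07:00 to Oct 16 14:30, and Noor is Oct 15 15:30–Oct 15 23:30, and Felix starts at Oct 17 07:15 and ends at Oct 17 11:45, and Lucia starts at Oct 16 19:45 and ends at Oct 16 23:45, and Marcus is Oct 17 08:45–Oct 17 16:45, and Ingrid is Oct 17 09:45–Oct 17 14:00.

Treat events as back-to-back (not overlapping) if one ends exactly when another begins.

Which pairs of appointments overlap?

Declan & Lucia, Felix & Ingrid, Felix & Marcus, Ingrid & Marcus, Noor & Sofia

Check each pair: they overlap iff neither finishes before the other starts.
Sorted by start: Sofia, Noor, Tariq, Declan, Lucia, Felix, Marcus, Ingrid.
Noor starts before Sofia ends → Sofia and Noor overlap.
Tariq starts after Sofia ends, so nothing later overlaps Sofia either.
Tariq starts after Noor ends, so nothing later overlaps Noor either.
Declan starts exactly when Tariq ends (back-to-back, no overlap), so nothing later overlaps Tariq either.
Lucia starts before Declan ends → Declan and Lucia overlap.
Felix starts after Declan ends, so nothing later overlaps Declan either.
Felix starts after Lucia ends, so nothing later overlaps Lucia either.
Marcus starts before Felix ends → Felix and Marcus overlap.
Ingrid starts before Felix ends → Felix and Ingrid overlap.
Ingrid starts before Marcus ends → Marcus and Ingrid overlap.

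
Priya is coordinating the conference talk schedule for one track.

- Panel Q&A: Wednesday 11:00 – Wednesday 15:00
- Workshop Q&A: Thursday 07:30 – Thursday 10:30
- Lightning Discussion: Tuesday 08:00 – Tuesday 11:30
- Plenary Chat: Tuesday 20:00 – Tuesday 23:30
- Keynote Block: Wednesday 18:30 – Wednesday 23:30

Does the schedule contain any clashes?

No

Sorted by start: Lightning Discussion, Plenary Chat, Panel Q&A, Keynote Block, Workshop Q&A.
Plenary Chat starts after Lightning Discussion ends — done with Lightning Discussion.
Panel Q&A starts after Plenary Chat ends — done with Plenary Chat.
Keynote Block starts after Panel Q&A ends — done with Panel Q&A.
Workshop Q&A starts after Keynote Block ends.
Every pair is clear; the schedule has no overlaps.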